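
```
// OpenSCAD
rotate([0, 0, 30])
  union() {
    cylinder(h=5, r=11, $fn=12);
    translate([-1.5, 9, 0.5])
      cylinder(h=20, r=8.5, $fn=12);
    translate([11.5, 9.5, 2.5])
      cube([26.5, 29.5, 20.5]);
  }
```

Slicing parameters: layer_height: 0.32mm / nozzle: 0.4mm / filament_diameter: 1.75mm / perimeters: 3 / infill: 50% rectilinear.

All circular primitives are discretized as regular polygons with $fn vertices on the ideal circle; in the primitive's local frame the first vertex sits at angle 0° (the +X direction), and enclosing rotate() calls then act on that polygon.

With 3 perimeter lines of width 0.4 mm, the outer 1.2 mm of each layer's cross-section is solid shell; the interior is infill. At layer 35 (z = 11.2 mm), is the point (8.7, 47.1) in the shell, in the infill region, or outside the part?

infill

At z = 11.2 mm: the cylinder is not intersected at this z (z outside [0, 5]); the cylinder at (-1.5, 9): section is a regular 12-gon, circumradius r=8.5; the 26.5×29.5 cube at (11.5, 9.5) contributes its full rectangle; Taking the union: the 2 present regions are separate (no shared area or edge), so areas and boundary lengths simply add and each stays a separate island — 2 connected regions; (rotated 30° about Z; rotation is an isometry so areas/perimeters/island counts are preserved). Overall, the cross-section has 2 separate islands. Undo the 30° rotation: the query point maps to (31.084, 36.440) in the un-rotated model frame. The nearest boundary edge runs (11.50, 39.00)→(38.00, 39.00); distance from the point to it = 2.56 mm. (Shell/infill is judged within the island containing the point — the largest one.) The point is inside the cross-section and 2.56 mm from the nearest boundary — more than the 1.2 mm shell width (3 × 0.4), so it's in the infill interior.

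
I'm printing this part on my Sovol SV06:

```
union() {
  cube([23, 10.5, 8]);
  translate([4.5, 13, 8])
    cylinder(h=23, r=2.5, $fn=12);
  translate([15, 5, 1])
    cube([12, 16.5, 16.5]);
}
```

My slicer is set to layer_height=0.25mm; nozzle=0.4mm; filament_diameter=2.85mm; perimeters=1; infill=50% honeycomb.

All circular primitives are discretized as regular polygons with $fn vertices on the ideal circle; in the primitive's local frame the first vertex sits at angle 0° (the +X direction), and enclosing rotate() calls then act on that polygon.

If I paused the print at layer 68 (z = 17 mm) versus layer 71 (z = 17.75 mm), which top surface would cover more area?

layer 68 (z = 17 mm)

Layer 68 (z = 17): the cube is not intersected at this z (z outside [0, 8]); the r=2.5 cylinder at (4.5, 13) contributes a regular 12-gon of circumradius 2.5 (area = (12/2)·2.500²·sin(360°/12) = 18.75 mm²); the cube at (15, 5) (footprint 12×16.5) is included at this height (area 198.00 mm²); Taking the union: the 2 present regions are separate (no shared area or edge), so areas and boundary lengths simply add and each stays a separate island — area = 216.75 mm². So its area = 216.75 mm². Layer 71 (z = 17.75): the cube is absent (z outside [0, 8]); the cylinder at (4.5, 13): section is a regular 12-gon, circumradius r=2.5 (area = (12/2)·2.500²·sin(360°/12) = 18.75 mm²); the cube at (15, 5) is absent (z outside [1, 17.5]); Merging all regions: only the r=2.5 cylinder at (4.5, 13) is present, so the union is just that shape — area = 18.75 mm². So its area = 18.75 mm². Layer 68 is larger (216.75 vs 18.75 mm²).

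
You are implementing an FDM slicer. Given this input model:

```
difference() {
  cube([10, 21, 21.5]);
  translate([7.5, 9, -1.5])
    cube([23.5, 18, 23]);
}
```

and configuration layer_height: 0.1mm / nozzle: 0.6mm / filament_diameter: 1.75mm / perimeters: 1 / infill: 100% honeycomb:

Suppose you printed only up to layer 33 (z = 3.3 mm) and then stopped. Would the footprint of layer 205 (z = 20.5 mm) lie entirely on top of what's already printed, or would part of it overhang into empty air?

Compare the two slices. At z = 3.3: the cube (footprint 10×21) is included at this height (area 210.00 mm²); the 23.5×18 cube at (7.5, 9) contributes its full rectangle (area 423.00 mm²); After the difference (first − rest): starting from the 10×21 cube (210.00 mm²), the 23.5×18 cube at (7.5, 9) partially overlaps it — only the 30.00 mm² overlap (of its 423.00 mm²) is removed, clipping the outline — area = 180.00 mm². At z = 20.5: the cube is present — its section is the full 10×21 rectangle (area 210.00 mm²); the cube at (7.5, 9) (footprint 23.5×18) is included at this height (area 423.00 mm²); Subtracting the remaining from the first: starting from the 10×21 cube (210.00 mm²), the 23.5×18 cube at (7.5, 9) partially overlaps it — only the 30.00 mm² overlap (of its 423.00 mm²) is removed, clipping the outline — area = 180.00 mm². Checking containment: the cross-section at z = 20.5 is a subset of the cross-section at z = 3.3.

entirely on top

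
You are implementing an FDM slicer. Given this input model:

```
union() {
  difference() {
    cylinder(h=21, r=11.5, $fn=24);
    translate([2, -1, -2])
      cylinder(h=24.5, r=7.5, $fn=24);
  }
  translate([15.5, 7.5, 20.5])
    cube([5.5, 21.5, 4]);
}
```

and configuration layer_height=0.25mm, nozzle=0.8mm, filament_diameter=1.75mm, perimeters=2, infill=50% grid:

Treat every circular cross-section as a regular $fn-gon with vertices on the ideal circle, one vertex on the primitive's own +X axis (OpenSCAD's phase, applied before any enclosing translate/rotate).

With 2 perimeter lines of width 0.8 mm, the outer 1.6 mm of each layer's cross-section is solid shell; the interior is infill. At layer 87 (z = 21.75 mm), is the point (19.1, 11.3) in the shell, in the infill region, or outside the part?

At z = 21.75 mm: the cylinder is not intersected at this z (z outside [0, 21]); the r=7.5 cylinder at (2, -1) contributes a regular 24-gon of circumradius 7.5; Taking the first minus the rest: the first operand is absent here, so nothing remains; the cube at (15.5, 7.5) (footprint 5.5×21.5) is included at this height; Merging all regions: only the 5.5×21.5 cube at (15.5, 7.5) is present, so the union is just that shape — 1 connected region. Overall, the cross-section is a single solid region. The nearest boundary edge runs (21.00, 7.50)→(21.00, 29.00); distance from the point to it = 1.90 mm. The point is inside the cross-section and 1.90 mm from the nearest boundary — more than the 1.6 mm shell width (2 × 0.8), so it's in the infill interior.

infill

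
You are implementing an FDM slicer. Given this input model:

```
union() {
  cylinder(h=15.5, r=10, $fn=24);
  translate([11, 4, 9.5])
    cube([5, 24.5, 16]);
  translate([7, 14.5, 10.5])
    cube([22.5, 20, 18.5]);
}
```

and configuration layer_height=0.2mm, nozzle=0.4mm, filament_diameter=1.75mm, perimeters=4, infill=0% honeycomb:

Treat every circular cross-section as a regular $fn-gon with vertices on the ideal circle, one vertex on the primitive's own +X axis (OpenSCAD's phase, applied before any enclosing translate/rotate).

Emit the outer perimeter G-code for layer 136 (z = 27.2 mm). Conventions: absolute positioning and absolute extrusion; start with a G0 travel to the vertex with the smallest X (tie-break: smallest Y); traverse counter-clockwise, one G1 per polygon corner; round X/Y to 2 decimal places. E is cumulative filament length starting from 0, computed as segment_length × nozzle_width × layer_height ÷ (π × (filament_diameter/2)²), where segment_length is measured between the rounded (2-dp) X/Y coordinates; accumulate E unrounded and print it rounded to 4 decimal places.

G0 X7.00 Y14.50 Z27.20
G1 X29.50 Y14.50 E0.7484
G1 X29.50 Y34.50 E1.4136
G1 X7.00 Y34.50 E2.1619
G1 X7.00 Y14.50 E2.8271

At z = 27.2 mm: the cylinder is absent (z outside [0, 15.5]); the cube at (11, 4) is absent (z outside [9.5, 25.5]); the cube at (7, 14.5) (footprint 22.5×20) is included at this height; Merging all regions: only the 22.5×20 cube at (7, 14.5) is present, so the union is just that shape — 1 connected region. The outline is a single polygon with 4 vertices. Extrusion per mm of travel: 0.4 × 0.2 / (π × 0.875²) = 0.033260. Accumulating E over each segment gives final E = 2.8271.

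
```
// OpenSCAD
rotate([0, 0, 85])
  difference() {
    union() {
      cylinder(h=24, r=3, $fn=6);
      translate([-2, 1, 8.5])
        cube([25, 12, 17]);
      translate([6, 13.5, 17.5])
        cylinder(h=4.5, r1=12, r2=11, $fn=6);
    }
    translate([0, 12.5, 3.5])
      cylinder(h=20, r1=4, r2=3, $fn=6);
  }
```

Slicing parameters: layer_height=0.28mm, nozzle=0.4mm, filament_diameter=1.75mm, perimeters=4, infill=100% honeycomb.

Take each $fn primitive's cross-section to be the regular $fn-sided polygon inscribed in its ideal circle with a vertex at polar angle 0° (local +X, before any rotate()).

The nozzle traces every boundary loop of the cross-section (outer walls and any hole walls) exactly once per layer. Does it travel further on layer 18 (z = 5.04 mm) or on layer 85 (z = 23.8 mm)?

layer 85 (z = 23.8 mm)

Layer 18 (z = 5.04): the r=3 cylinder gives a regular 6-gon of circumradius 3 (constant along its height) (perimeter = 2·6·3.000·sin(180°/6) = 18.00 mm); the cube at (-2, 1) does not reach this height (z outside [8.5, 25.5]); the cone at (6, 13.5) does not reach this height (z outside [17.5, 22]); Combining (union): only the r=3 cylinder is present, so the union is just that shape — boundary = 18.00 mm; the cone at (0, 12.5) contributes a regular 6-gon of circumradius 3.923 (interpolated between r1=4 and r2=3 at t=0.077) (perimeter = 2·6·3.923·sin(180°/6) = 23.54 mm); Taking the first minus the rest: starting from the result so far, the cone at (0, 12.5) misses the remaining region (no effect) — boundary = 18.00 mm; (whole slice rotated 85° about Z — lengths, areas and connectivity unchanged). So its perimeter = 18.00 mm. Layer 85 (z = 23.8): the r=3 cylinder contributes a regular 6-gon of circumradius 3 (perimeter = 2·6·3.000·sin(180°/6) = 18.00 mm); the cube at (-2, 1) is present — its section is the full 25×12 rectangle (perimeter 74.00 mm); the cone at (6, 13.5) does not reach this height (z outside [17.5, 22]); Taking the union: the regions partially overlap (shared area 6.11 mm²), so the edge portions inside another operand are dropped and the merged outline is re-measured after clipping — boundary = 81.00 mm; the cone at (0, 12.5) does not reach this height (z outside [3.5, 23.5]); Taking the first minus the rest: none of the subtracted shapes is present at this height, so that combined region is unchanged — boundary = 81.00 mm; (whole slice rotated 85° about Z — lengths, areas and connectivity unchanged). So its perimeter = 81.00 mm. Layer 85 is larger (81.00 vs 18.00 mm).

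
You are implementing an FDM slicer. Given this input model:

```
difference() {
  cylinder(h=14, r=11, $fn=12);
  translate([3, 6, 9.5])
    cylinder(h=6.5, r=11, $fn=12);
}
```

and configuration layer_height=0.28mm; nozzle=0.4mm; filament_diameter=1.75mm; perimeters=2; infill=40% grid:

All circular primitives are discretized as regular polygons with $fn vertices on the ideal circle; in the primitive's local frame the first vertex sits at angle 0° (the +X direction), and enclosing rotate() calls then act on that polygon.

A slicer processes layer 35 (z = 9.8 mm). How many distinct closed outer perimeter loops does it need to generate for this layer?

1

At z = 9.8 mm: the r=11 cylinder gives a regular 12-gon of circumradius 11 (constant along its height); the cylinder at (3, 6): section is a regular 12-gon, circumradius r=11; Taking the first minus the rest: starting from the r=11 cylinder, the r=11 cylinder at (3, 6) partially overlaps it — only the 221.39 mm² overlap (of its 363.00 mm²) is removed, clipping the outline — 1 connected region. The result has 1 disconnected region.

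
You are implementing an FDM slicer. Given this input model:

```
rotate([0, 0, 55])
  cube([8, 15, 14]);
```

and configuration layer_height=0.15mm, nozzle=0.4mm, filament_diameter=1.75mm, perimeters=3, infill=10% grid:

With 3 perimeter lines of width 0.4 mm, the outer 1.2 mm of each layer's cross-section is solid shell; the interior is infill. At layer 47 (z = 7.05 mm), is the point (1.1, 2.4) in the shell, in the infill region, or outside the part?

shell

At z = 7.05 mm: the cube (footprint 8×15) is included at this height; (rotated 55° about Z; rotation is an isometry so areas/perimeters/island counts are preserved). Overall, the cross-section is a single solid region. Undo the 55° rotation: the query point maps to (2.597, 0.476) in the un-rotated model frame. The nearest boundary edge runs (0.00, 0.00)→(8.00, 0.00); distance from the point to it = 0.48 mm. The point is inside the cross-section, 0.48 mm from the nearest boundary — within the 1.2 mm shell band (3 × 0.4).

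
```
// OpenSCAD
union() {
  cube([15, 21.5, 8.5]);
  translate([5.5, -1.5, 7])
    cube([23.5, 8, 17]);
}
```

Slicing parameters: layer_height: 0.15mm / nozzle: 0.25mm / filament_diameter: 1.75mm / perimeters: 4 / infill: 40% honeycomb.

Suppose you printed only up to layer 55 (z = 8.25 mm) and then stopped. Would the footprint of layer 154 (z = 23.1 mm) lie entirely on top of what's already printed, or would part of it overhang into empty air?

Compare the two slices. At z = 8.25: the cube (footprint 15×21.5) is included at this height (area 322.50 mm²); the 23.5×8 cube at (5.5, -1.5) contributes its full rectangle (area 188.00 mm²); Taking the union: the regions partially overlap — summed areas 510.50 mm² minus the doubly-counted overlap 61.75 mm² gives 448.75 mm² — area = 448.75 mm². At z = 23.1: the cube is not intersected at this z (z outside [0, 8.5]); the cube at (5.5, -1.5) is present — its section is the full 23.5×8 rectangle (area 188.00 mm²); Combining (union): only the 23.5×8 cube at (5.5, -1.5) is present, so the union is just that shape — area = 188.00 mm². Checking containment: the cross-section at z = 23.1 is a subset of the cross-section at z = 8.25.

entirely on top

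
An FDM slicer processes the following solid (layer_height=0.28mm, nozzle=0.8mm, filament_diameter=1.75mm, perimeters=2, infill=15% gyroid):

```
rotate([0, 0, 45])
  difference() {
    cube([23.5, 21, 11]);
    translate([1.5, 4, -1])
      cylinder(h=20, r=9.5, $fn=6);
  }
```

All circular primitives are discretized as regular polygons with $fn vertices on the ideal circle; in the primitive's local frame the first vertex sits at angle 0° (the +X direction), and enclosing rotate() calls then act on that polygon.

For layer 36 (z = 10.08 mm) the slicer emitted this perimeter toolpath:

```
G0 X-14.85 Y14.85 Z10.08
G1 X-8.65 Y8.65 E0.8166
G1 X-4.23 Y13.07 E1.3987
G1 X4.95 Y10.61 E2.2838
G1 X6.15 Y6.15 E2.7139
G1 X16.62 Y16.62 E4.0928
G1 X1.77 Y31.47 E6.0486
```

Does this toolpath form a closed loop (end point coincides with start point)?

Start point (G0): (-14.85, 14.85). End point (last G1): the path does not return to the start — open.

no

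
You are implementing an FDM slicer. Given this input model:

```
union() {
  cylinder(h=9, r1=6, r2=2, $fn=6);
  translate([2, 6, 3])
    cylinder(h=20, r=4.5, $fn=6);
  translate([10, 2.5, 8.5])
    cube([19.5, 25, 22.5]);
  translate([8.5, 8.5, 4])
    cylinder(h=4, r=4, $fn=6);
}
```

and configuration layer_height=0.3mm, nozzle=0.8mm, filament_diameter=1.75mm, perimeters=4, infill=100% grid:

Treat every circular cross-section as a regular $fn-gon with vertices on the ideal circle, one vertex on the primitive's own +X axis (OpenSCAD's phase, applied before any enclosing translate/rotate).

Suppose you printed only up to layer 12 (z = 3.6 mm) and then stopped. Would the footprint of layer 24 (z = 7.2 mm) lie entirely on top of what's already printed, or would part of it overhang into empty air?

part overhangs

Compare the two slices. At z = 3.6: the cone contributes a regular 6-gon of circumradius 4.400 (interpolated between r1=6 and r2=2 at t=0.400) (area = (6/2)·4.400²·sin(360°/6) = 50.30 mm²); the r=4.5 cylinder at (2, 6) contributes a regular 6-gon of circumradius 4.5 (area = (6/2)·4.500²·sin(360°/6) = 52.61 mm²); the cube at (10, 2.5) is not intersected at this z (z outside [8.5, 31]); the cylinder at (8.5, 8.5) is not intersected at this z (z outside [4, 8]); Combining (union): the regions partially overlap — summed areas 102.91 mm² minus the doubly-counted overlap 5.87 mm² gives 97.04 mm² — area = 97.04 mm². At z = 7.2: the cone (r1=6→r2=2) has section circumradius 2.800 here — a regular 6-gon (area = (6/2)·2.800²·sin(360°/6) = 20.37 mm²); the r=4.5 cylinder at (2, 6) contributes a regular 6-gon of circumradius 4.5 (area = (6/2)·4.500²·sin(360°/6) = 52.61 mm²); the cube at (10, 2.5) does not reach this height (z outside [8.5, 31]); the r=4 cylinder at (8.5, 8.5) contributes a regular 6-gon of circumradius 4 (area = (6/2)·4.000²·sin(360°/6) = 41.57 mm²); Combining (union): the regions partially overlap — summed areas 114.55 mm² minus the doubly-counted overlap 2.25 mm² gives 112.30 mm² — area = 112.30 mm². Checking containment: at z = 7.2 the cross-section extends beyond the z = 3.6 cross-section by about 39.91 mm².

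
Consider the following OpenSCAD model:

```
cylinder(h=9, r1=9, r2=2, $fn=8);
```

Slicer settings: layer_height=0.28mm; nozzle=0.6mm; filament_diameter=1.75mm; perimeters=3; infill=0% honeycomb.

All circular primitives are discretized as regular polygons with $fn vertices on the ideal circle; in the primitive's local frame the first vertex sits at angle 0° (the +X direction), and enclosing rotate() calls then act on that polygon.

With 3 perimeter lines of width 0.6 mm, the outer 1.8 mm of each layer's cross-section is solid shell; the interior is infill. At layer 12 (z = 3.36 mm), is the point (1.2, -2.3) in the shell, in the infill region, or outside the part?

At z = 3.36 mm: the cone contributes a regular 8-gon of circumradius 6.387 (interpolated between r1=9 and r2=2 at t=0.373). Overall, the cross-section is a single solid region. The nearest boundary edge runs (-0.00, -6.39)→(4.52, -4.52); distance from the point to it = 3.32 mm. The point is inside the cross-section and 3.32 mm from the nearest boundary — more than the 1.8 mm shell width (3 × 0.6), so it's in the infill interior.

infill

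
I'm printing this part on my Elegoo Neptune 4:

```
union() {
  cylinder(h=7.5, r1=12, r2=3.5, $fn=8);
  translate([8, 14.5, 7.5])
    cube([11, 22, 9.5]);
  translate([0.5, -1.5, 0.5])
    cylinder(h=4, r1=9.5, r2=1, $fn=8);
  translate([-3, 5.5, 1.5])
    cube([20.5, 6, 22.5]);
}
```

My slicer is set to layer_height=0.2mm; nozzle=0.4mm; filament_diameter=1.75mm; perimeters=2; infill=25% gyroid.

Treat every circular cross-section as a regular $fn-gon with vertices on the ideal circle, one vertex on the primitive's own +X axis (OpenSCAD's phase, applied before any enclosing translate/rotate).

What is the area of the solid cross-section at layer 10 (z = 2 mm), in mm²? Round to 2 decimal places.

At z = 2 mm: the cone contributes a regular 8-gon of circumradius 9.733 (interpolated between r1=12 and r2=3.5 at t=0.267) (area = (8/2)·9.733²·sin(360°/8) = 267.96 mm²); the cube at (8, 14.5) is not intersected at this z (z outside [7.5, 17]); the cone at (0.5, -1.5): at t=0.375 of its height the radius interpolates to r₁+(r₂−r₁)t = 6.312, giving a regular 8-gon of that circumradius (area = (8/2)·6.312²·sin(360°/8) = 112.71 mm²); the cube at (-3, 5.5) (footprint 20.5×6) is included at this height (area 123.00 mm²); Taking the union: the regions partially overlap — summed areas 503.67 mm² minus the doubly-counted overlap 143.26 mm² gives 360.40 mm² — area = 360.40 mm². Overall, the cross-section is a single solid region. Net area = 360.40 mm².

360.40 mm²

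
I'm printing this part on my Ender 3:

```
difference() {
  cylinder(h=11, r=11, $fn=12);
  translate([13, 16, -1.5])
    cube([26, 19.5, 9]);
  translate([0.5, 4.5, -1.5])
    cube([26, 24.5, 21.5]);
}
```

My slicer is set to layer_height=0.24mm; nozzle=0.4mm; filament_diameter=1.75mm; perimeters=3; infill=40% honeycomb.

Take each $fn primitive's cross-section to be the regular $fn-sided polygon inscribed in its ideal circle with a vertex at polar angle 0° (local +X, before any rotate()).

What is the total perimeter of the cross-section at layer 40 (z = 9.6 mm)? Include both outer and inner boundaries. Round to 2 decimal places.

At z = 9.6 mm: the cylinder: section is a regular 12-gon, circumradius r=11 (perimeter = 2·12·11.000·sin(180°/12) = 68.33 mm); the cube at (13, 16) does not reach this height (z outside [-1.5, 7.5]); the cube at (0.5, 4.5) is present — its section is the full 26×24.5 rectangle (perimeter 101.00 mm); Subtracting the remaining from the first: starting from the r=11 cylinder, the 26×24.5 cube at (0.5, 4.5) partially overlaps it — only the 40.75 mm² overlap (of its 637.00 mm²) is removed, clipping the outline — boundary = 72.08 mm. Overall, the cross-section is a single solid region. Total boundary length (outer) = 72.08 mm.

72.08 mm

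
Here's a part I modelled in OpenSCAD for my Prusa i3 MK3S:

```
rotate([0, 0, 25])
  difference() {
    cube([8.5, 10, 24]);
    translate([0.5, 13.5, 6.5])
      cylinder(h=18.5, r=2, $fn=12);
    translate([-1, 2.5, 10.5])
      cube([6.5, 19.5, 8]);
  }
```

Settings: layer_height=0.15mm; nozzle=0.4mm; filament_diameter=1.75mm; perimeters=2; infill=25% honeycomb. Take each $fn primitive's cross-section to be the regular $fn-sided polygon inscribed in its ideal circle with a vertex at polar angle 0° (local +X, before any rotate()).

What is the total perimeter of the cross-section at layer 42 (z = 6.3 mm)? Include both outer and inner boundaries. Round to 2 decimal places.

37.00 mm

At z = 6.3 mm: the 8.5×10 cube contributes its full rectangle (perimeter 37.00 mm); the cylinder at (0.5, 13.5) is absent (z outside [6.5, 25]); the cube at (-1, 2.5) is not intersected at this z (z outside [10.5, 18.5]); Taking the first minus the rest: none of the subtracted shapes is present at this height, so the 8.5×10 cube is unchanged — boundary = 37.00 mm; (whole slice rotated 25° about Z — lengths, areas and connectivity unchanged). Overall, the cross-section is a single solid region. Total boundary length (outer) = 37.00 mm.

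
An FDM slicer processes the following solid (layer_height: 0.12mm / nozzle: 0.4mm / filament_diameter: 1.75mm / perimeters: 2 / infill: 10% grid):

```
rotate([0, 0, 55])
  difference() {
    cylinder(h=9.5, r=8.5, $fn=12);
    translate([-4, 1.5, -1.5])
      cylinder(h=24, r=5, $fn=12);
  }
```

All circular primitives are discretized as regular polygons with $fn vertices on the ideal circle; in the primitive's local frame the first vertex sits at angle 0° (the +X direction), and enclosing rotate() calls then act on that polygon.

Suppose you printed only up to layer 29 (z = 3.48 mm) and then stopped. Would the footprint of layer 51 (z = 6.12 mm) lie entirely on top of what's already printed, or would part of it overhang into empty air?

Compare the two slices. At z = 3.48: the r=8.5 cylinder gives a regular 12-gon of circumradius 8.5 (constant along its height) (area = (12/2)·8.500²·sin(360°/12) = 216.75 mm²); the cylinder at (-4, 1.5): section is a regular 12-gon, circumradius r=5 (area = (12/2)·5.000²·sin(360°/12) = 75.00 mm²); Taking the first minus the rest: starting from the r=8.5 cylinder (216.75 mm²), the r=5 cylinder at (-4, 1.5) partially overlaps it — only the 70.46 mm² overlap (of its 75.00 mm²) is removed, clipping the outline — area = 146.29 mm²; (whole slice rotated 55° about Z — lengths, areas and connectivity unchanged). At z = 6.12: the r=8.5 cylinder gives a regular 12-gon of circumradius 8.5 (constant along its height) (area = (12/2)·8.500²·sin(360°/12) = 216.75 mm²); the r=5 cylinder at (-4, 1.5) contributes a regular 12-gon of circumradius 5 (area = (12/2)·5.000²·sin(360°/12) = 75.00 mm²); After the difference (first − rest): starting from the r=8.5 cylinder (216.75 mm²), the r=5 cylinder at (-4, 1.5) partially overlaps it — only the 70.46 mm² overlap (of its 75.00 mm²) is removed, clipping the outline — area = 146.29 mm²; (whole slice rotated 55° about Z — lengths, areas and connectivity unchanged). Checking containment: the cross-section at z = 6.12 is a subset of the cross-section at z = 3.48.

entirely on top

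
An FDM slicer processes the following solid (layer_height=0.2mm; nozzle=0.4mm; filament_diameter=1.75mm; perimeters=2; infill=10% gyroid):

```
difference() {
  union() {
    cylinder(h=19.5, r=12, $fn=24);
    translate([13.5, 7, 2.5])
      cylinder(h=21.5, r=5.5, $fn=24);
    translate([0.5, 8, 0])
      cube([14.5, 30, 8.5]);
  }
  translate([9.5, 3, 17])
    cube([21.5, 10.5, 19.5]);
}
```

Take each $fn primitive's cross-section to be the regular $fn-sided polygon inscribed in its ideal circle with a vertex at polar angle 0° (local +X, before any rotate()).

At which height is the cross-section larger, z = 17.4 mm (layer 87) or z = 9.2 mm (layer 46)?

layer 46 (z = 9.2 mm)

Layer 87 (z = 17.4): the r=12 cylinder gives a regular 24-gon of circumradius 12 (constant along its height) (area = (24/2)·12.000²·sin(360°/24) = 447.24 mm²); the cylinder at (13.5, 7): section is a regular 24-gon, circumradius r=5.5 (area = (24/2)·5.500²·sin(360°/24) = 93.95 mm²); the cube at (0.5, 8) is not intersected at this z (z outside [0, 8.5]); Merging all regions: the regions partially overlap — summed areas 541.19 mm² minus the doubly-counted overlap 11.49 mm² gives 529.70 mm² — area = 529.70 mm²; the cube at (9.5, 3) is present — its section is the full 21.5×10.5 rectangle (area 225.75 mm²); Subtracting the remaining from the first: starting from that combined region (529.70 mm²), the 21.5×10.5 cube at (9.5, 3) partially overlaps it — only the 78.95 mm² overlap (of its 225.75 mm²) is removed, clipping the outline — area = 450.75 mm². So its area = 450.75 mm². Layer 46 (z = 9.2): the r=12 cylinder gives a regular 24-gon of circumradius 12 (constant along its height) (area = (24/2)·12.000²·sin(360°/24) = 447.24 mm²); the r=5.5 cylinder at (13.5, 7) gives a regular 24-gon of circumradius 5.5 (constant along its height) (area = (24/2)·5.500²·sin(360°/24) = 93.95 mm²); the cube at (0.5, 8) is not intersected at this z (z outside [0, 8.5]); Taking the union: the regions partially overlap — summed areas 541.19 mm² minus the doubly-counted overlap 11.49 mm² gives 529.70 mm² — area = 529.70 mm²; the cube at (9.5, 3) is absent (z outside [17, 36.5]); After the difference (first − rest): none of the subtracted shapes is present at this height, so the result so far is unchanged — area = 529.70 mm². So its area = 529.70 mm². Layer 46 is larger (529.70 vs 450.75 mm²).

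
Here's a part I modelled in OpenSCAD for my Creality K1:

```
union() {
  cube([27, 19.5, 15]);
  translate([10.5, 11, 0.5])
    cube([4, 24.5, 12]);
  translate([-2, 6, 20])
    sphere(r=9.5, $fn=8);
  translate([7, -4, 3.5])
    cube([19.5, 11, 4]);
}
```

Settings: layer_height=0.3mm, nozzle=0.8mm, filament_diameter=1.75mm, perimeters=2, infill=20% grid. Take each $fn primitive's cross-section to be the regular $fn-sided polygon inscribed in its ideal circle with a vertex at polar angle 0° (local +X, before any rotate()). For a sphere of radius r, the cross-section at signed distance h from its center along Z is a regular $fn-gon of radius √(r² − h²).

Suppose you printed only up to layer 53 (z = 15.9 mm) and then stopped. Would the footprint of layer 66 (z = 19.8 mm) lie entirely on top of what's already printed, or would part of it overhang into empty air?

part overhangs

Compare the two slices. At z = 15.9: the cube does not reach this height (z outside [0, 15]); the cube at (10.5, 11) is absent (z outside [0.5, 12.5]); the r=9.5 sphere at (-2, 6) contributes a regular 8-gon of circumradius √(9.5²−4.1²) = 8.570 (area = (8/2)·8.570²·sin(360°/8) = 207.72 mm²); the cube at (7, -4) is absent (z outside [3.5, 7.5]); Merging all regions: only the r=9.5 sphere at (-2, 6) is present, so the union is just that shape — area = 207.72 mm². At z = 19.8: the cube is not intersected at this z (z outside [0, 15]); the cube at (10.5, 11) is absent (z outside [0.5, 12.5]); the sphere at (-2, 6): section is a regular 8-gon, circumradius = √(r²−h²) = √(9.5²−0.2²) = 9.498 (area = (8/2)·9.498²·sin(360°/8) = 255.15 mm²); the cube at (7, -4) is not intersected at this z (z outside [3.5, 7.5]); Combining (union): only the r=9.5 sphere at (-2, 6) is present, so the union is just that shape — area = 255.15 mm². Checking containment: at z = 19.8 the cross-section extends beyond the z = 15.9 cross-section by about 47.43 mm².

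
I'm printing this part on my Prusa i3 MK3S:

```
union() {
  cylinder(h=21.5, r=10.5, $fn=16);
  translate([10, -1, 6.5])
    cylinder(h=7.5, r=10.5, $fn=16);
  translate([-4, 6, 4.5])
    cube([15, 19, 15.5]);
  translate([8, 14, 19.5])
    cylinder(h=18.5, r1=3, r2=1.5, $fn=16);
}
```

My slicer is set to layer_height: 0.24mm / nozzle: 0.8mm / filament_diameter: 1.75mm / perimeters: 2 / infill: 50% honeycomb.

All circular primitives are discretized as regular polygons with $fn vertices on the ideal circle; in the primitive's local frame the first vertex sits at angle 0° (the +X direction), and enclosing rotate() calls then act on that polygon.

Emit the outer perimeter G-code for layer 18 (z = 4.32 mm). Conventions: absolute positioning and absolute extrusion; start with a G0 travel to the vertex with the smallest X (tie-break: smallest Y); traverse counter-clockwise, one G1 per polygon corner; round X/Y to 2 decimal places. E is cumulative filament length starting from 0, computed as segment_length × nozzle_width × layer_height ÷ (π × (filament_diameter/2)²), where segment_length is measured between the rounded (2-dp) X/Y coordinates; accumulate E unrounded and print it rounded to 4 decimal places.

At z = 4.32 mm: the r=10.5 cylinder contributes a regular 16-gon of circumradius 10.5; the cylinder at (10, -1) is absent (z outside [6.5, 14]); the cube at (-4, 6) is not intersected at this z (z outside [4.5, 20]); the cone at (8, 14) is absent (z outside [19.5, 38]); Merging all regions: only the r=10.5 cylinder is present, so the union is just that shape — 1 connected region. The outline is a single polygon with 16 vertices. Extrusion per mm of travel: 0.8 × 0.24 / (π × 0.875²) = 0.079824. Accumulating E over each segment gives final E = 5.2317.

G0 X-10.50 Y0.00 Z4.32
G1 X-9.70 Y-4.02 E0.3272
G1 X-7.42 Y-7.42 E0.6540
G1 X-4.02 Y-9.70 E0.9807
G1 X0.00 Y-10.50 E1.3079
G1 X4.02 Y-9.70 E1.6351
G1 X7.42 Y-7.42 E1.9619
G1 X9.70 Y-4.02 E2.2887
G1 X10.50 Y0.00 E2.6159
G1 X9.70 Y4.02 E2.9430
G1 X7.42 Y7.42 E3.2698
G1 X4.02 Y9.70 E3.5966
G1 X0.00 Y10.50 E3.9238
G1 X-4.02 Y9.70 E4.2510
G1 X-7.42 Y7.42 E4.5777
G1 X-9.70 Y4.02 E4.9045
G1 X-10.50 Y0.00 E5.2317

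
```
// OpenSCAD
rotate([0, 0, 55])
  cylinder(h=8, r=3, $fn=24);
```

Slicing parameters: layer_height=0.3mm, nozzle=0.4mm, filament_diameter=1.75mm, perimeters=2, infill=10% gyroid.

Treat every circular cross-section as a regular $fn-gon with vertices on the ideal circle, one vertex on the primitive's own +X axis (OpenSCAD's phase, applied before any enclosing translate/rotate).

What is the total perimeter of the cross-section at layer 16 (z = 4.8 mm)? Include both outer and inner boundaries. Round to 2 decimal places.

At z = 4.8 mm: the r=3 cylinder contributes a regular 24-gon of circumradius 3 (perimeter = 2·24·3.000·sin(180°/24) = 18.80 mm); (whole slice rotated 55° about Z — lengths, areas and connectivity unchanged). Overall, the cross-section is a single solid region. Total boundary length (outer) = 18.80 mm.

18.80 mm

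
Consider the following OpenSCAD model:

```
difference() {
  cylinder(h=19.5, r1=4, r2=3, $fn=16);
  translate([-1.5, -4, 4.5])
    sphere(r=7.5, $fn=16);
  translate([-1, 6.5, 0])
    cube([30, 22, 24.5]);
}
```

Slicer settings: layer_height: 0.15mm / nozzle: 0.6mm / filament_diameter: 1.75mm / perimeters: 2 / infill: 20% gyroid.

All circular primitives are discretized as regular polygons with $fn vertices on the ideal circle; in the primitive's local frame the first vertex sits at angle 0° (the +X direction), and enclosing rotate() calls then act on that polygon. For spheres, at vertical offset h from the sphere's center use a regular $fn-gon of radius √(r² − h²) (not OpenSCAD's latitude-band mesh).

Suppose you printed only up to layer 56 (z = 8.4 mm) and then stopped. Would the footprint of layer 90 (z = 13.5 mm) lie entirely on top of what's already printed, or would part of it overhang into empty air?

Compare the two slices. At z = 8.4: the cone (r1=4→r2=3) has section circumradius 3.569 here — a regular 16-gon (area = (16/2)·3.569²·sin(360°/16) = 39.00 mm²); the r=7.5 sphere at (-1.5, -4) contributes a regular 16-gon of circumradius √(7.5²−3.9²) = 6.406 (area = (16/2)·6.406²·sin(360°/16) = 125.64 mm²); the cube at (-1, 6.5) (footprint 30×22) is included at this height (area 660.00 mm²); Subtracting the remaining from the first: starting from the cone (39.00 mm²), the r=7.5 sphere at (-1.5, -4) partially overlaps it — only the 31.43 mm² overlap (of its 125.64 mm²) is removed, clipping the outline; the 30×22 cube at (-1, 6.5) misses the remaining region (no effect) — area = 7.57 mm². At z = 13.5: the cone: at t=0.692 of its height the radius interpolates to r₁+(r₂−r₁)t = 3.308, giving a regular 16-gon of that circumradius (area = (16/2)·3.308²·sin(360°/16) = 33.49 mm²); the sphere at (-1.5, -4) does not reach this height (|z−center|=9.000 > r=7.5); the cube at (-1, 6.5) (footprint 30×22) is included at this height (area 660.00 mm²); Subtracting the remaining from the first: starting from the cone (33.49 mm²), the 30×22 cube at (-1, 6.5) misses the remaining region (no effect) — area = 33.49 mm². Checking containment: at z = 13.5 the cross-section extends beyond the z = 8.4 cross-section by about 28.08 mm².

part overhangs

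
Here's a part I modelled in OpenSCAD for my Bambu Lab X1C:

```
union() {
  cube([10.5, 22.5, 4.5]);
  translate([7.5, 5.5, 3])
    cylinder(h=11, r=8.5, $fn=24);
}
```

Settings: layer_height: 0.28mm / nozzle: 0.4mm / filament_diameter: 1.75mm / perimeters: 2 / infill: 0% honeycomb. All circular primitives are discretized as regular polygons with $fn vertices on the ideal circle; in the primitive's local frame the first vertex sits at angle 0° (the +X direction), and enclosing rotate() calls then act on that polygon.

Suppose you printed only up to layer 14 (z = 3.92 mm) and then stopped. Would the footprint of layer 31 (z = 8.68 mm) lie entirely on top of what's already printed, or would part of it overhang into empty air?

Compare the two slices. At z = 3.92: the 10.5×22.5 cube contributes its full rectangle (area 236.25 mm²); the r=8.5 cylinder at (7.5, 5.5) gives a regular 24-gon of circumradius 8.5 (constant along its height) (area = (24/2)·8.500²·sin(360°/24) = 224.40 mm²); Combining (union): the regions partially overlap — summed areas 460.65 mm² minus the doubly-counted overlap 135.38 mm² gives 325.27 mm² — area = 325.27 mm². At z = 8.68: the cube does not reach this height (z outside [0, 4.5]); the r=8.5 cylinder at (7.5, 5.5) gives a regular 24-gon of circumradius 8.5 (constant along its height) (area = (24/2)·8.500²·sin(360°/24) = 224.40 mm²); Taking the union: only the r=8.5 cylinder at (7.5, 5.5) is present, so the union is just that shape — area = 224.40 mm². Checking containment: the cross-section at z = 8.68 is a subset of the cross-section at z = 3.92.

entirely on top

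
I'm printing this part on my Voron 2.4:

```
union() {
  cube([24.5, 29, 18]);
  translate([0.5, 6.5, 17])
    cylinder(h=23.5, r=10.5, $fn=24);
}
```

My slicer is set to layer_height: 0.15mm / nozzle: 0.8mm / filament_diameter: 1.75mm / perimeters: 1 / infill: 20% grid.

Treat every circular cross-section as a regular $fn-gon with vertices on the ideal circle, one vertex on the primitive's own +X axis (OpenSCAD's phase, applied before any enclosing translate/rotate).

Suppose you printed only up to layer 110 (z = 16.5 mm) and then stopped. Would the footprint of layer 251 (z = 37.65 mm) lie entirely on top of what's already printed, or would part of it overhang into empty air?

part overhangs

Compare the two slices. At z = 16.5: the 24.5×29 cube contributes its full rectangle (area 710.50 mm²); the cylinder at (0.5, 6.5) is absent (z outside [17, 40.5]); Taking the union: only the 24.5×29 cube is present, so the union is just that shape — area = 710.50 mm². At z = 37.65: the cube does not reach this height (z outside [0, 18]); the r=10.5 cylinder at (0.5, 6.5) gives a regular 24-gon of circumradius 10.5 (constant along its height) (area = (24/2)·10.500²·sin(360°/24) = 342.42 mm²); Taking the union: only the r=10.5 cylinder at (0.5, 6.5) is present, so the union is just that shape — area = 342.42 mm². Checking containment: at z = 37.65 the cross-section extends beyond the z = 16.5 cross-section by about 185.16 mm².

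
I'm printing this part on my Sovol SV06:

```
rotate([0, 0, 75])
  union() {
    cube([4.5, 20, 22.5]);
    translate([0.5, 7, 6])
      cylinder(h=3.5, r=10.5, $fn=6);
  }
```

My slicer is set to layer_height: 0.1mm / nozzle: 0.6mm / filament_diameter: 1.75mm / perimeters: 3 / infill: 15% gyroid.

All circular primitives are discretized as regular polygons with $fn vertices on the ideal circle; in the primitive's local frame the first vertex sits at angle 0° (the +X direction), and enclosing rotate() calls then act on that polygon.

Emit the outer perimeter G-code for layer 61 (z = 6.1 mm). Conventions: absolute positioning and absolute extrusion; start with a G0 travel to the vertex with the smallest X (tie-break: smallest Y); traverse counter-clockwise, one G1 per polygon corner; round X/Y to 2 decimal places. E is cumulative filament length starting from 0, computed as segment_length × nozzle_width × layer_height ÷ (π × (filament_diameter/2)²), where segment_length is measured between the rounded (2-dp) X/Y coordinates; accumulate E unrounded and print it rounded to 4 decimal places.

At z = 6.1 mm: the cube (footprint 4.5×20) is included at this height; the r=10.5 cylinder at (0.5, 7) gives a regular 6-gon of circumradius 10.5 (constant along its height); Taking the union: the regions partially overlap (shared area 72.42 mm²), so overlapping operands fuse into one piece — 1 connected region; (rotated 75° about Z; rotation is an isometry so areas/perimeters/island counts are preserved). The outline is a single polygon with 10 vertices. Extrusion per mm of travel: 0.6 × 0.1 / (π × 0.875²) = 0.024945. Accumulating E over each segment gives final E = 1.7666.

G0 X-19.32 Y5.18 Z6.10
G1 X-15.54 Y4.17 E0.0976
G1 X-16.77 Y-0.42 E0.2161
G1 X-9.35 Y-7.85 E0.4781
G1 X0.79 Y-5.13 E0.7400
G1 X3.51 Y5.01 E1.0018
G1 X-3.91 Y12.44 E1.2638
G1 X-14.06 Y9.72 E1.5259
G1 X-14.38 Y8.51 E1.5571
G1 X-18.15 Y9.52 E1.6545
G1 X-19.32 Y5.18 E1.7666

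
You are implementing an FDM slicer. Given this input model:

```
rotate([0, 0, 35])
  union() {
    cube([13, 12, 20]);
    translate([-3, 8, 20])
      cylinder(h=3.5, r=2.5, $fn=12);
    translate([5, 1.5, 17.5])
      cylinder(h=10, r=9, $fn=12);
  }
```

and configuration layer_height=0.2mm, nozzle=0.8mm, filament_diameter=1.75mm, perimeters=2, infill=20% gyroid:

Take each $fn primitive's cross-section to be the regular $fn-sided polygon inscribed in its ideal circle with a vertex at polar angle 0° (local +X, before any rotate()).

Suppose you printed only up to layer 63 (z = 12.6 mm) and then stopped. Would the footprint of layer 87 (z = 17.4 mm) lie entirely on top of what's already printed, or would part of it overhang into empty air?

entirely on top

Compare the two slices. At z = 12.6: the cube (footprint 13×12) is included at this height (area 156.00 mm²); the cylinder at (-3, 8) does not reach this height (z outside [20, 23.5]); the cylinder at (5, 1.5) is not intersected at this z (z outside [17.5, 27.5]); Combining (union): only the 13×12 cube is present, so the union is just that shape — area = 156.00 mm²; (rotated 35° about Z; rotation is an isometry so areas/perimeters/island counts are preserved). At z = 17.4: the 13×12 cube contributes its full rectangle (area 156.00 mm²); the cylinder at (-3, 8) is not intersected at this z (z outside [20, 23.5]); the cylinder at (5, 1.5) does not reach this height (z outside [17.5, 27.5]); Merging all regions: only the 13×12 cube is present, so the union is just that shape — area = 156.00 mm²; (whole slice rotated 35° about Z — lengths, areas and connectivity unchanged). Checking containment: the cross-section at z = 17.4 is a subset of the cross-section at z = 12.6.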